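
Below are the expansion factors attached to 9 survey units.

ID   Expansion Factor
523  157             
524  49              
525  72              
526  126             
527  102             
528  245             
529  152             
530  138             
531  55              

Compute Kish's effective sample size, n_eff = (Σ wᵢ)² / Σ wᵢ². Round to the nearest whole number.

7

Σ wᵢ = 157 + 49 + 72 + 126 + 102 + 245 + 152 + 138 + 55 = 1096
Σ wᵢ² = 24649 + 2401 + 5184 + 15876 + 10404 + 60025 + 23104 + 19044 + 3025 = 163712
n_eff = 1096² / 163712 = 1201216 / 163712 = 7.3373729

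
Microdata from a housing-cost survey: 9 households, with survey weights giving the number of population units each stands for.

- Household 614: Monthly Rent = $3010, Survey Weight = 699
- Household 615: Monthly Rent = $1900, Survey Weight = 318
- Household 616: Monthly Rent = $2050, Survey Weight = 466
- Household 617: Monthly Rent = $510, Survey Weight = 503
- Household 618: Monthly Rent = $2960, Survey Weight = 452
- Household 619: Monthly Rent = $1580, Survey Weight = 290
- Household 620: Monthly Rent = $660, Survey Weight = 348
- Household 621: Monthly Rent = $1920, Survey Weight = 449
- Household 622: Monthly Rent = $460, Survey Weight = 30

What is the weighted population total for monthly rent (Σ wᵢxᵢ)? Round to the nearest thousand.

6822000

Weighted total = 6821700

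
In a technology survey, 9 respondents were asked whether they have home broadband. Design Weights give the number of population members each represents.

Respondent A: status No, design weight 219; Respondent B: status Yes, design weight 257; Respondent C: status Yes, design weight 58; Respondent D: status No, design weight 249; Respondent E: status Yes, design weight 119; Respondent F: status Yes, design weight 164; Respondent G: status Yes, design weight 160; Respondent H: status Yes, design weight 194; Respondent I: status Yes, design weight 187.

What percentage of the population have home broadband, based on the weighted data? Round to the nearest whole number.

71

Sum of weights for 'Yes' = 257 + 58 + 119 + 164 + 160 + 194 + 187 = 1139
Total weight = 219 + 257 + 58 + 249 + 119 + 164 + 160 + 194 + 187 = 1607
Weighted proportion = 1139 / 1607 = 0.70877411 → 70.877411%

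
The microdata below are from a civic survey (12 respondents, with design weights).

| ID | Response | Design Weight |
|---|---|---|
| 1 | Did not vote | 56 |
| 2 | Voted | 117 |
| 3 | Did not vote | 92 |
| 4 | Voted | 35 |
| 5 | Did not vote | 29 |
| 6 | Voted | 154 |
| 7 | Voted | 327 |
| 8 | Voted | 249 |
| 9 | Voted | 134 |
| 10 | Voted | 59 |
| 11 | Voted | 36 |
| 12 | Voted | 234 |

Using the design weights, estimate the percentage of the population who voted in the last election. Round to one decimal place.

Sum of weights for 'Voted' = 117 + 35 + 154 + 327 + 249 + 134 + 59 + 36 + 234 = 1345
Total weight = 56 + 117 + 92 + 35 + 29 + 154 + 327 + 249 + 134 + 59 + 36 + 234 = 1522
Weighted proportion = 1345 / 1522 = 0.88370565 → 88.370565%

88.4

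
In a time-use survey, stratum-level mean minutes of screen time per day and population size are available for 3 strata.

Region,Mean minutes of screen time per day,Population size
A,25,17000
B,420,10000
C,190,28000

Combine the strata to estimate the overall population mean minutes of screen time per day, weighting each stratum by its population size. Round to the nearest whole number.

181

Σ Nₕ·x̄ₕ = 25×17000 + 420×10000 + 190×28000
  = 425000 + 4200000 + 5320000 = 9945000
Σ Nₕ = 17000 + 10000 + 28000 = 55000
Overall mean = 9945000 / 55000 = 180.81818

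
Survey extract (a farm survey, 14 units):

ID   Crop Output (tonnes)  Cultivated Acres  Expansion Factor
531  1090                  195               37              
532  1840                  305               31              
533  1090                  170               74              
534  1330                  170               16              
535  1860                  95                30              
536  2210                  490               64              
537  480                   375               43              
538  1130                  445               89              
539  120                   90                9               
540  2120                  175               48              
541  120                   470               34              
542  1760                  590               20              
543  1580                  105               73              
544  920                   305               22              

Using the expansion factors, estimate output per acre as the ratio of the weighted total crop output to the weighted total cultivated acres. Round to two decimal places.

Σ wᵢ·y = 795460
Σ wᵢ·x = 173275
Ratio = 795460 / 173275 = 4.5907373

4.59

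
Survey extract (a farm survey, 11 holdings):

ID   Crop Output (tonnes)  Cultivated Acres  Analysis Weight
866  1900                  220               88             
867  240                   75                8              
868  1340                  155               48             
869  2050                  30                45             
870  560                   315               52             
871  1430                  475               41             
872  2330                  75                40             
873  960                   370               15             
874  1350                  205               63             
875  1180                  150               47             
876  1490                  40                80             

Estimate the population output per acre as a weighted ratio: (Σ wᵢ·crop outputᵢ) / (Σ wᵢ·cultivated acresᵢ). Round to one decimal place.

8.1

Σ wᵢ·y = 1900×88 + 240×8 + 1340×48 + 2050×45 + 560×52 + 1430×41 + 2330×40 + 960×15 + 1350×63 + 1180×47 + 1490×80
  = 167200 + 1920 + 64320 + 92250 + 29120 + 58630 + 93200 + 14400 + 85050 + 55460 + 119200 = 780750
Σ wᵢ·x = 220×88 + 75×8 + 155×48 + 30×45 + 315×52 + 475×41 + 75×40 + 370×15 + 205×63 + 150×47 + 40×80
  = 19360 + 600 + 7440 + 1350 + 16380 + 19475 + 3000 + 5550 + 12915 + 7050 + 3200 = 96320
Ratio = 780750 / 96320 = 8.1057932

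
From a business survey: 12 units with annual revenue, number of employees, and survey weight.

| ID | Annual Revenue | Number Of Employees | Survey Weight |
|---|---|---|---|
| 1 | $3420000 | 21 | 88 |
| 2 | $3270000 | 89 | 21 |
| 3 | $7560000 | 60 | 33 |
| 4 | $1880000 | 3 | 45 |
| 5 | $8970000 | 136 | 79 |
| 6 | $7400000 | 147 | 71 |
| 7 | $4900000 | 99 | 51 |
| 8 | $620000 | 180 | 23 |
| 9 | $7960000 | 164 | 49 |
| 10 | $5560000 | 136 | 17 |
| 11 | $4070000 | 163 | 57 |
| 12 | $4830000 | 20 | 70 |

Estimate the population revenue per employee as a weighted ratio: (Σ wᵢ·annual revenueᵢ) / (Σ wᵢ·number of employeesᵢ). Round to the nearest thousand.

57000

Σ wᵢ·y = 3420000×88 + 3270000×21 + 7560000×33 + 1880000×45 + 8970000×79 + 7400000×71 + 4900000×51 + 620000×23 + 7960000×49 + 5560000×17 + 4070000×57 + 4830000×70
  = 300960000 + 68670000 + 249480000 + 84600000 + 708630000 + 525400000 + 249900000 + 14260000 + 390040000 + 94520000 + 231990000 + 338100000 = 3256550000
Σ wᵢ·x = 21×88 + 89×21 + 60×33 + 3×45 + 136×79 + 147×71 + 99×51 + 180×23 + 164×49 + 136×17 + 163×57 + 20×70
  = 1848 + 1869 + 1980 + 135 + 10744 + 10437 + 5049 + 4140 + 8036 + 2312 + 9291 + 1400 = 57241
Ratio = 3256550000 / 57241 = 56891.913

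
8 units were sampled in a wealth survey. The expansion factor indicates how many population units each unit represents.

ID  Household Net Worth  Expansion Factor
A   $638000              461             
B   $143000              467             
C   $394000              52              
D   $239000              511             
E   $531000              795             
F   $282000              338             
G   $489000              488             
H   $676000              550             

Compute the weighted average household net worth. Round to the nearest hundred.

445500

Weighted sum = 638000×461 + 143000×467 + 394000×52 + 239000×511 + 531000×795 + 282000×338 + 489000×488 + 676000×550
  = 1631409000
Sum of weights = 3662
Weighted mean = 1631409000 / 3662 = 445496.72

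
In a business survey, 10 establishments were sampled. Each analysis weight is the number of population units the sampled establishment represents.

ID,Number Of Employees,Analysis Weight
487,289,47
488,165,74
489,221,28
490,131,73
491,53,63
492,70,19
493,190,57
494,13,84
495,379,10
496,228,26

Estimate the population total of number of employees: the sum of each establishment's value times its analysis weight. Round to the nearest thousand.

68000

Weighted total = 289×47 + 165×74 + 221×28 + 131×73 + 53×63 + 70×19 + 190×57 + 13×84 + 379×10 + 228×26
  = 67853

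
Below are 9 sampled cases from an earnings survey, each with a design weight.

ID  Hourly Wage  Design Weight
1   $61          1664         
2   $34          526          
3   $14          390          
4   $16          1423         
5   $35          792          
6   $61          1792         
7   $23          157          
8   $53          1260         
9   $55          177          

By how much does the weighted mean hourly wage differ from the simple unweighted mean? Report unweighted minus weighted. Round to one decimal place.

Unweighted sum = 61 + 34 + 14 + 16 + 35 + 61 + 23 + 53 + 55 = 352
Unweighted mean = 352 / 9 = 39.111111
Weighted sum = 61×1664 + 34×526 + 14×390 + 16×1423 + 35×792 + 61×1792 + 23×157 + 53×1260 + 55×177
  = 101504 + 17884 + 5460 + 22768 + 27720 + 109312 + 3611 + 66780 + 9735 = 364774
Sum of weights = 1664 + 526 + 390 + 1423 + 792 + 1792 + 157 + 1260 + 177 = 8181
Weighted mean = 364774 / 8181 = 44.587948
Difference (unweighted minus weighted) = -5.4768366

-5.5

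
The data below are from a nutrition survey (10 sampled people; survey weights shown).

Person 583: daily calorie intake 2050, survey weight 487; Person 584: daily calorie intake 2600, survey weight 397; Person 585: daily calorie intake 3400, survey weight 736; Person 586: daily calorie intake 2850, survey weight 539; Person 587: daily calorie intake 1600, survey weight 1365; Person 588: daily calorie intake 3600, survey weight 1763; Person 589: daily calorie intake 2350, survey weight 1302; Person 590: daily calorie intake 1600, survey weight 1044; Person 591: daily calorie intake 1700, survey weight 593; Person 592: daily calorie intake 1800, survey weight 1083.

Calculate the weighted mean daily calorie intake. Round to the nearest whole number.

2394

Weighted sum = 2050×487 + 2600×397 + 3400×736 + 2850×539 + 1600×1365 + 3600×1763 + 2350×1302 + 1600×1044 + 1700×593 + 1800×1083
  = 998350 + 1032200 + 2502400 + 1536150 + 2184000 + 6346800 + 3059700 + 1670400 + 1008100 + 1949400 = 22287500
Sum of weights = 487 + 397 + 736 + 539 + 1365 + 1763 + 1302 + 1044 + 593 + 1083 = 9309
Weighted mean = 22287500 / 9309 = 2394.1884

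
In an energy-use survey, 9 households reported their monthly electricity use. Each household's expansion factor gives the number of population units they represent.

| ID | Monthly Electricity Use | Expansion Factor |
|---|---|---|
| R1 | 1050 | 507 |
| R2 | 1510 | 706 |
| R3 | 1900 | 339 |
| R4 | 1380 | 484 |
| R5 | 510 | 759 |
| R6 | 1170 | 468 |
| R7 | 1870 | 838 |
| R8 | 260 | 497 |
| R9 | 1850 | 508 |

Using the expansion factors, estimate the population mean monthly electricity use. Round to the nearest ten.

Weighted sum = 1050×507 + 1510×706 + 1900×339 + 1380×484 + 510×759 + 1170×468 + 1870×838 + 260×497 + 1850×508
  = 532350 + 1066060 + 644100 + 667920 + 387090 + 547560 + 1567060 + 129220 + 939800 = 6481160
Sum of weights = 507 + 706 + 339 + 484 + 759 + 468 + 838 + 497 + 508 = 5106
Weighted mean = 6481160 / 5106 = 1269.3224

1270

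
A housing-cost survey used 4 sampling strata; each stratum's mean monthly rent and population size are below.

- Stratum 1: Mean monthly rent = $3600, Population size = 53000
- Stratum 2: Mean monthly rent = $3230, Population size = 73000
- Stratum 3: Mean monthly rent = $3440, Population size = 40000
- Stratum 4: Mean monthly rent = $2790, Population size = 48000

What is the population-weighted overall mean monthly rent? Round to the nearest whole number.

3262

Σ Nₕ·x̄ₕ = 3600×53000 + 3230×73000 + 3440×40000 + 2790×48000
  = 190800000 + 235790000 + 137600000 + 133920000 = 698110000
Σ Nₕ = 53000 + 73000 + 40000 + 48000 = 214000
Overall mean = 698110000 / 214000 = 3262.1963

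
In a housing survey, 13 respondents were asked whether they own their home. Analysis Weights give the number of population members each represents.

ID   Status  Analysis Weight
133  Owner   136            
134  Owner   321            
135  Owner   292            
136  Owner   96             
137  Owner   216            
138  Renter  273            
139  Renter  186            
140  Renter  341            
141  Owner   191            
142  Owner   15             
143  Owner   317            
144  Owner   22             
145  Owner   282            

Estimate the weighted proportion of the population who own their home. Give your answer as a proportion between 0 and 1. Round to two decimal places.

0.70

Sum of weights for 'Owner' = 136 + 321 + 292 + 96 + 216 + 191 + 15 + 317 + 22 + 282 = 1888
Total weight = 2688
Weighted proportion = 1888 / 2688 = 0.70238095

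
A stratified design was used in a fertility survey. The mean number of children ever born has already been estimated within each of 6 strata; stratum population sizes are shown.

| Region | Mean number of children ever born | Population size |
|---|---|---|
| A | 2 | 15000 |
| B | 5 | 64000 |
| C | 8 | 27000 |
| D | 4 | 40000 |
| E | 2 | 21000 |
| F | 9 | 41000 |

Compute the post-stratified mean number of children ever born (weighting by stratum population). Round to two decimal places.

5.47

Σ Nₕ·x̄ₕ = 2×15000 + 5×64000 + 8×27000 + 4×40000 + 2×21000 + 9×41000
  = 30000 + 320000 + 216000 + 160000 + 42000 + 369000 = 1137000
Σ Nₕ = 208000
Overall mean = 1137000 / 208000 = 5.4663462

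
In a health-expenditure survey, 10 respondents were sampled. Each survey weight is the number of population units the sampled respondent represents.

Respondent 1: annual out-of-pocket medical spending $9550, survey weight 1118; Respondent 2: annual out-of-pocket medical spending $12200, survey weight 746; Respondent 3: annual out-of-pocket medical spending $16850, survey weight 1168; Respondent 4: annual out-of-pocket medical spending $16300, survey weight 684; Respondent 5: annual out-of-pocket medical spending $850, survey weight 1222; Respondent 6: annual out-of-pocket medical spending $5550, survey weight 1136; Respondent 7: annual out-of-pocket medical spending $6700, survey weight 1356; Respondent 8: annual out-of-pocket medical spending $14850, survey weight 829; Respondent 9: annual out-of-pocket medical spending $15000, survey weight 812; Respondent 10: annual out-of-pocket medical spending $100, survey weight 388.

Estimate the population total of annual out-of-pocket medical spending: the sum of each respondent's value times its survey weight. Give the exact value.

91566250

Weighted total = 9550×1118 + 12200×746 + 16850×1168 + 16300×684 + 850×1222 + 5550×1136 + 6700×1356 + 14850×829 + 15000×812 + 100×388
  = 10676900 + 9101200 + 19680800 + 11149200 + 1038700 + 6304800 + 9085200 + 12310650 + 12180000 + 38800 = 91566250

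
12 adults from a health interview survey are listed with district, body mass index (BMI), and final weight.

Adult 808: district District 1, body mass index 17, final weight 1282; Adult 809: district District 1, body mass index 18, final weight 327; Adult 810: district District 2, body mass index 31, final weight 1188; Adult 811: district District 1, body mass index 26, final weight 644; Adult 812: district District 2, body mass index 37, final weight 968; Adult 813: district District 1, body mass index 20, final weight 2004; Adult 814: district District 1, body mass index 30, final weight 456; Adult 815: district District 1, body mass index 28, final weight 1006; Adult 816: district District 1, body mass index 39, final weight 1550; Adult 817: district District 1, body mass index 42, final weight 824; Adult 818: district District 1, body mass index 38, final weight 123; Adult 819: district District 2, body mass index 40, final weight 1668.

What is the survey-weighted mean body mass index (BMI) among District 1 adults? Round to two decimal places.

District 1 rows: 808, 809, 811, 813, 814, 815, 816, 817, 818
Weighted sum = 226084
Sum of weights = 1282 + 327 + 644 + 2004 + 456 + 1006 + 1550 + 824 + 123 = 8216
Weighted mean = 226084 / 8216 = 27.517527

27.52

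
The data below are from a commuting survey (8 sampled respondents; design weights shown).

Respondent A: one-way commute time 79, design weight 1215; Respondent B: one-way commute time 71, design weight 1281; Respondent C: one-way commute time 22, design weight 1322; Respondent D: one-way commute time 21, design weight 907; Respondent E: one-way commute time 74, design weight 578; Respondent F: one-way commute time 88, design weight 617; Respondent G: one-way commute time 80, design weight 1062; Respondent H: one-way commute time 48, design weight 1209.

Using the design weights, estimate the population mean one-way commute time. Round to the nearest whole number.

58

Weighted sum = 79×1215 + 71×1281 + 22×1322 + 21×907 + 74×578 + 88×617 + 80×1062 + 48×1209
  = 95985 + 90951 + 29084 + 19047 + 42772 + 54296 + 84960 + 58032 = 475127
Sum of weights = 1215 + 1281 + 1322 + 907 + 578 + 617 + 1062 + 1209 = 8191
Weighted mean = 475127 / 8191 = 58.005982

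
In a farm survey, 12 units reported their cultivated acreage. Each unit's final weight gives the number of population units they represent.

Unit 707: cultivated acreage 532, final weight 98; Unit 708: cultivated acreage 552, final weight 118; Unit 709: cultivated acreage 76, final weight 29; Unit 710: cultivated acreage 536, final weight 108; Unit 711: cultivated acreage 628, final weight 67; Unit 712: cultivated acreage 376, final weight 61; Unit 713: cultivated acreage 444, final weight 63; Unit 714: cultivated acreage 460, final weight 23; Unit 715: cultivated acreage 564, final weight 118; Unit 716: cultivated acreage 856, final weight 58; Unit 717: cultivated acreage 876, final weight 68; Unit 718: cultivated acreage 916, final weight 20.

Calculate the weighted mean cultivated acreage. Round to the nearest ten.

Weighted sum = 532×98 + 552×118 + 76×29 + 536×108 + 628×67 + 376×61 + 444×63 + 460×23 + 564×118 + 856×58 + 876×68 + 916×20
  = 475016
Sum of weights = 831
Weighted mean = 475016 / 831 = 571.61974

570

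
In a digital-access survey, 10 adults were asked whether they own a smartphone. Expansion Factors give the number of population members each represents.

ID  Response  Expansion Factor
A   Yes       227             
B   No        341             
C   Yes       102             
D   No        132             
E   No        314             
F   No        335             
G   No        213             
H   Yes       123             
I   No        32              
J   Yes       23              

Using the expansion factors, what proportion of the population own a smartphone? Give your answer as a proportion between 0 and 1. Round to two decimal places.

Sum of weights for 'Yes' = 227 + 102 + 123 + 23 = 475
Total weight = 227 + 341 + 102 + 132 + 314 + 335 + 213 + 123 + 32 + 23 = 1842
Weighted proportion = 475 / 1842 = 0.25787188

0.26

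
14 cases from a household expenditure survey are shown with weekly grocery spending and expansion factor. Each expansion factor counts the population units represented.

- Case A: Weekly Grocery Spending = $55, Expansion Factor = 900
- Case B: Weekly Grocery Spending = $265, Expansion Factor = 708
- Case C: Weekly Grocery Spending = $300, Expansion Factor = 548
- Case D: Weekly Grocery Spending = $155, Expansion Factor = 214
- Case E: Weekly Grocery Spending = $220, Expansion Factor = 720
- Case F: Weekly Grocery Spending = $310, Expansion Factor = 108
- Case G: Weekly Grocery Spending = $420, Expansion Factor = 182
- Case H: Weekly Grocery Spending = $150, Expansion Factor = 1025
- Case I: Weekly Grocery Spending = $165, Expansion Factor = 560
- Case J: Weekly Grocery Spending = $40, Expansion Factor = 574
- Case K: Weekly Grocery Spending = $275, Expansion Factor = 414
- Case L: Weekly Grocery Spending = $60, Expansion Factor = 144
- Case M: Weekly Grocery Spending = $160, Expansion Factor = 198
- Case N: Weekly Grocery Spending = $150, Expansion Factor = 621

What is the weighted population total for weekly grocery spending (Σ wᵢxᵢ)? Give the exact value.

1219440

Weighted total = 1219440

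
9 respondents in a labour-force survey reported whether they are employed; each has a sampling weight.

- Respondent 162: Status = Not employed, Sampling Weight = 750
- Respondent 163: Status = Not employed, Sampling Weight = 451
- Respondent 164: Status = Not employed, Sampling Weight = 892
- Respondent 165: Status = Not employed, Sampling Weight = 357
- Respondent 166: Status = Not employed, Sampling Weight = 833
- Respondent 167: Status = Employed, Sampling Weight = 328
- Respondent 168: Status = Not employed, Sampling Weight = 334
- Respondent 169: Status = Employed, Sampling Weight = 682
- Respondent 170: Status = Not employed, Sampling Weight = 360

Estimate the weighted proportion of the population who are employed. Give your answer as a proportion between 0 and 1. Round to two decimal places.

0.20

Sum of weights for 'Employed' = 328 + 682 = 1010
Total weight = 750 + 451 + 892 + 357 + 833 + 328 + 334 + 682 + 360 = 4987
Weighted proportion = 1010 / 4987 = 0.20252657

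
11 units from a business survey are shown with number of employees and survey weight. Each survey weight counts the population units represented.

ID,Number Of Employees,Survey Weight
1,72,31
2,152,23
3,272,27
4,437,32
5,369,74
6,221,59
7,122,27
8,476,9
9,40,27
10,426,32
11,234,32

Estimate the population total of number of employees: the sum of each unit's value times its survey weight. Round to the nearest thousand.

97000

Weighted total = 72×31 + 152×23 + 272×27 + 437×32 + 369×74 + 221×59 + 122×27 + 476×9 + 40×27 + 426×32 + 234×32
  = 2232 + 3496 + 7344 + 13984 + 27306 + 13039 + 3294 + 4284 + 1080 + 13632 + 7488 = 97179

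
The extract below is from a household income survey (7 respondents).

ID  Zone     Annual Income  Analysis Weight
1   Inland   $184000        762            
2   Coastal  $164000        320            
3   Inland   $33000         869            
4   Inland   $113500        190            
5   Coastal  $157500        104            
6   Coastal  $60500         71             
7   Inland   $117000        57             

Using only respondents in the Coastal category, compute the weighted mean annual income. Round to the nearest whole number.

Coastal rows: 2, 5, 6
Weighted sum = 164000×320 + 157500×104 + 60500×71
  = 52480000 + 16380000 + 4295500 = 73155500
Sum of weights = 320 + 104 + 71 = 495
Weighted mean = 73155500 / 495 = 147788.89

147789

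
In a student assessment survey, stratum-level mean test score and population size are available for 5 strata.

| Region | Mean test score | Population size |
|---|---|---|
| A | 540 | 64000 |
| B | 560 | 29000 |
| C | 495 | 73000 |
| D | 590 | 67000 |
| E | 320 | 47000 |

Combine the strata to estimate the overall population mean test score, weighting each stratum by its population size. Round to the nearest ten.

510

Σ Nₕ·x̄ₕ = 540×64000 + 560×29000 + 495×73000 + 590×67000 + 320×47000
  = 34560000 + 16240000 + 36135000 + 39530000 + 15040000 = 141505000
Σ Nₕ = 64000 + 29000 + 73000 + 67000 + 47000 = 280000
Overall mean = 141505000 / 280000 = 505.375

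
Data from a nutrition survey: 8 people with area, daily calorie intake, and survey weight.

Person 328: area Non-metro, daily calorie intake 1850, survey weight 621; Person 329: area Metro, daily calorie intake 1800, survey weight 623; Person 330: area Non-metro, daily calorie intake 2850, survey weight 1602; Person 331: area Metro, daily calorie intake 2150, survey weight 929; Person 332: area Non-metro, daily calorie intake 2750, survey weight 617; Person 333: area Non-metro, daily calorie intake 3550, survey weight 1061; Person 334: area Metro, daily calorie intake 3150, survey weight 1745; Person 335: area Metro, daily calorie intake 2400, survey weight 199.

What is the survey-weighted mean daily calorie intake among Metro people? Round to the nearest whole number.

Metro rows: 329, 331, 334, 335
Weighted sum = 1800×623 + 2150×929 + 3150×1745 + 2400×199
  = 1121400 + 1997350 + 5496750 + 477600 = 9093100
Sum of weights = 623 + 929 + 1745 + 199 = 3496
Weighted mean = 9093100 / 3496 = 2601.0011

2601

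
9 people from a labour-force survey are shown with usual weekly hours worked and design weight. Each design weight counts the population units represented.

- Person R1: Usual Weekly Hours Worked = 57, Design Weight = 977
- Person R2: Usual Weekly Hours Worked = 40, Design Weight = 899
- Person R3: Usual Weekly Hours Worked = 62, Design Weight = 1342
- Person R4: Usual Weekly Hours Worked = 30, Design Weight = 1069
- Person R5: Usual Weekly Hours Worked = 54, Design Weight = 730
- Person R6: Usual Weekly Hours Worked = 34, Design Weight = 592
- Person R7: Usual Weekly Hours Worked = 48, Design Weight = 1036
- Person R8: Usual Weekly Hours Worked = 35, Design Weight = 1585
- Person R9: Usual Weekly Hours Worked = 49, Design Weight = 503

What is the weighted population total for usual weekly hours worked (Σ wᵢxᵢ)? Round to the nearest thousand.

Weighted total = 57×977 + 40×899 + 62×1342 + 30×1069 + 54×730 + 34×592 + 48×1036 + 35×1585 + 49×503
  = 396321

396000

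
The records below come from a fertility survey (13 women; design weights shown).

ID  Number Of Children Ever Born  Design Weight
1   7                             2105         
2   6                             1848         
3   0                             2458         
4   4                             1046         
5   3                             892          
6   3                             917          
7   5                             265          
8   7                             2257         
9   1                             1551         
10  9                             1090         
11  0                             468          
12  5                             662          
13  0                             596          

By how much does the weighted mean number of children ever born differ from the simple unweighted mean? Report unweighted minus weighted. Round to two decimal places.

-0.32

Unweighted sum = 50
Unweighted mean = 50 / 13 = 3.8461538
Weighted sum = 67229
Sum of weights = 16155
Weighted mean = 67229 / 16155 = 4.161498
Difference (unweighted minus weighted) = -0.31534414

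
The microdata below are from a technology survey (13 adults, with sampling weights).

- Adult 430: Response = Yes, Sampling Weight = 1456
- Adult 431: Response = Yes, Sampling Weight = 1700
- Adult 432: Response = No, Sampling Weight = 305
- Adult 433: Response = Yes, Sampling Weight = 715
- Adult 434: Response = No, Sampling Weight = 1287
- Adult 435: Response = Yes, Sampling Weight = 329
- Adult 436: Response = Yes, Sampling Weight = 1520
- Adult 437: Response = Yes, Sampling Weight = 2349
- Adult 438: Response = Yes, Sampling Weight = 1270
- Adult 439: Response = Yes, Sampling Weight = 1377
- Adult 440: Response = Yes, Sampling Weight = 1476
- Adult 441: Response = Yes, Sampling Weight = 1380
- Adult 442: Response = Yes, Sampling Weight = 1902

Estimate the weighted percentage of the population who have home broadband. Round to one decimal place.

90.7

Sum of weights for 'Yes' = 1456 + 1700 + 715 + 329 + 1520 + 2349 + 1270 + 1377 + 1476 + 1380 + 1902 = 15474
Total weight = 17066
Weighted proportion = 15474 / 17066 = 0.90671511 → 90.671511%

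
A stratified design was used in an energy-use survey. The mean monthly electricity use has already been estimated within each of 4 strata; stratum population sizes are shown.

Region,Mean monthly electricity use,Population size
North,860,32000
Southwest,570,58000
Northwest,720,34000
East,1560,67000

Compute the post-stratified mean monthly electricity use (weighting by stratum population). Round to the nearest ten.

Σ Nₕ·x̄ₕ = 189580000
Σ Nₕ = 191000
Overall mean = 189580000 / 191000 = 992.56545

990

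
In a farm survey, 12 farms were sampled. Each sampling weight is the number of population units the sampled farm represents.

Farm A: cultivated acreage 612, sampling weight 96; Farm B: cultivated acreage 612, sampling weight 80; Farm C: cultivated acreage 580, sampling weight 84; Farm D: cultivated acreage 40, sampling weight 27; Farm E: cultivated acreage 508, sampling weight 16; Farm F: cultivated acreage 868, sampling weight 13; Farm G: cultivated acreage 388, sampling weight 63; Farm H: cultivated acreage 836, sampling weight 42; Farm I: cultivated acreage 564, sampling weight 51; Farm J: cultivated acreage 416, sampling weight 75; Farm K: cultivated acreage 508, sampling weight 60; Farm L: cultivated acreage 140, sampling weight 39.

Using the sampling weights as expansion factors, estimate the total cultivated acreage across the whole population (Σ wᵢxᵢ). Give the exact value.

Weighted total = 612×96 + 612×80 + 580×84 + 40×27 + 508×16 + 868×13 + 388×63 + 836×42 + 564×51 + 416×75 + 508×60 + 140×39
  = 58752 + 48960 + 48720 + 1080 + 8128 + 11284 + 24444 + 35112 + 28764 + 31200 + 30480 + 5460 = 332384

332384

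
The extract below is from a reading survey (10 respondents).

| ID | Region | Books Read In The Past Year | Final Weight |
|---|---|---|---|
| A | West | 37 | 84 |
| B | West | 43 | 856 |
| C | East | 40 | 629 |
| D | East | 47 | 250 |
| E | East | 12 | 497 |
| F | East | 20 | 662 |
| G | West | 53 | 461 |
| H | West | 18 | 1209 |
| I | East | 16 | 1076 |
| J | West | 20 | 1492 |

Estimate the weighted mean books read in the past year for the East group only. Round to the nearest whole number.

East rows: C, D, E, F, I
Weighted sum = 40×629 + 47×250 + 12×497 + 20×662 + 16×1076
  = 25160 + 11750 + 5964 + 13240 + 17216 = 73330
Sum of weights = 629 + 250 + 497 + 662 + 1076 = 3114
Weighted mean = 73330 / 3114 = 23.548491

24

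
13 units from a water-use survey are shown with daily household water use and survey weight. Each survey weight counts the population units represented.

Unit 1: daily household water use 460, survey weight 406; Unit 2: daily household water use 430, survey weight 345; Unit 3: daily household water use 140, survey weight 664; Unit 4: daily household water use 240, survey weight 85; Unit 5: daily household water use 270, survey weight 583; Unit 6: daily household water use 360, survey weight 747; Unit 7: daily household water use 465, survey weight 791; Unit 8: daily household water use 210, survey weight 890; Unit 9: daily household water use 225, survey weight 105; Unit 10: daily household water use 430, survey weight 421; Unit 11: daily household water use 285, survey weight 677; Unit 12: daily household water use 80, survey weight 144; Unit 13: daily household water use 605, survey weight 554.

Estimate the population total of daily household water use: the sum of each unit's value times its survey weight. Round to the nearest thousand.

2174000

Weighted total = 2173805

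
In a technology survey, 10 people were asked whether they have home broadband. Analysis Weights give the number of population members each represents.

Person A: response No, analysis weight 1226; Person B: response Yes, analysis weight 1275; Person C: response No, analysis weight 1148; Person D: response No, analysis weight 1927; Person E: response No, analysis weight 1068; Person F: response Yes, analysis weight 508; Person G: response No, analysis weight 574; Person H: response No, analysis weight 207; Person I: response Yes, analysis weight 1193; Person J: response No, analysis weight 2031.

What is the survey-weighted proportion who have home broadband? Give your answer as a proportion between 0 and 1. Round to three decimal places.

Sum of weights for 'Yes' = 1275 + 508 + 1193 = 2976
Total weight = 1226 + 1275 + 1148 + 1927 + 1068 + 508 + 574 + 207 + 1193 + 2031 = 11157
Weighted proportion = 2976 / 11157 = 0.26673837

0.267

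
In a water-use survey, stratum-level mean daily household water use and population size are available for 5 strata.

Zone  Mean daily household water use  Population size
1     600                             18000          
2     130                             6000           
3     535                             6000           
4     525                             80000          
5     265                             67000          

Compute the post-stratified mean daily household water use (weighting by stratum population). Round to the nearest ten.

Σ Nₕ·x̄ₕ = 600×18000 + 130×6000 + 535×6000 + 525×80000 + 265×67000
  = 74545000
Σ Nₕ = 18000 + 6000 + 6000 + 80000 + 67000 = 177000
Overall mean = 74545000 / 177000 = 421.15819

420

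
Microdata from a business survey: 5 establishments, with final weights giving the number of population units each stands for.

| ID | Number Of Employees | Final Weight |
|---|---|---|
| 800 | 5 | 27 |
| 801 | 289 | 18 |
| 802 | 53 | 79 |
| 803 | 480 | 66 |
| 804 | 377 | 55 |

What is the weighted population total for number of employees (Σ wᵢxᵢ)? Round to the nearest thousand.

Weighted total = 61939

62000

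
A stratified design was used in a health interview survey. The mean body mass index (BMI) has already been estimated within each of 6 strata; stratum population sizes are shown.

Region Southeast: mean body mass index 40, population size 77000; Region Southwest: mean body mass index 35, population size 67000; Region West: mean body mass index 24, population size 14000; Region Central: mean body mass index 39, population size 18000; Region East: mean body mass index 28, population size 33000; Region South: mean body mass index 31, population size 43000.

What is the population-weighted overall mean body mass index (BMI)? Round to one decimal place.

34.6

Σ Nₕ·x̄ₕ = 40×77000 + 35×67000 + 24×14000 + 39×18000 + 28×33000 + 31×43000
  = 8720000
Σ Nₕ = 77000 + 67000 + 14000 + 18000 + 33000 + 43000 = 252000
Overall mean = 8720000 / 252000 = 34.603175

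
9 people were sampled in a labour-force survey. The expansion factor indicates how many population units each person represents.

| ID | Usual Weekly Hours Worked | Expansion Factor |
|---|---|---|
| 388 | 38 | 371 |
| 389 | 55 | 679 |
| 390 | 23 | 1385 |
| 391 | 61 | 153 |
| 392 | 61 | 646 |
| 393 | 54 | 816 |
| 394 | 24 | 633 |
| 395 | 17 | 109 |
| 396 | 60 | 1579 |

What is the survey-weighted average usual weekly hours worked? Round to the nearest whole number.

Weighted sum = 287886
Sum of weights = 371 + 679 + 1385 + 153 + 646 + 816 + 633 + 109 + 1579 = 6371
Weighted mean = 287886 / 6371 = 45.186941

45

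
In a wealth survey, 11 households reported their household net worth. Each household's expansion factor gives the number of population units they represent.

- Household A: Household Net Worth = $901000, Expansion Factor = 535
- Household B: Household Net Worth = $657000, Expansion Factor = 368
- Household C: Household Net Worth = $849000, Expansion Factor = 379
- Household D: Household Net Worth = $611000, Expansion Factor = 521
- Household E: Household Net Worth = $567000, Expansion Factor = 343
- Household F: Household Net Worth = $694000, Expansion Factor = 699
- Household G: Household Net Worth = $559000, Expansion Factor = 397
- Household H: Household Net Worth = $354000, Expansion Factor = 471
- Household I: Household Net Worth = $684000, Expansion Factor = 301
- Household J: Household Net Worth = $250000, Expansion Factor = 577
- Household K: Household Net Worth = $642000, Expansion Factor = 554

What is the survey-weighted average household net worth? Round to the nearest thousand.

Weighted sum = 901000×535 + 657000×368 + 849000×379 + 611000×521 + 567000×343 + 694000×699 + 559000×397 + 354000×471 + 684000×301 + 250000×577 + 642000×554
  = 482035000 + 241776000 + 321771000 + 318331000 + 194481000 + 485106000 + 221923000 + 166734000 + 205884000 + 144250000 + 355668000 = 3137959000
Sum of weights = 5145
Weighted mean = 3137959000 / 5145 = 609904.57

610000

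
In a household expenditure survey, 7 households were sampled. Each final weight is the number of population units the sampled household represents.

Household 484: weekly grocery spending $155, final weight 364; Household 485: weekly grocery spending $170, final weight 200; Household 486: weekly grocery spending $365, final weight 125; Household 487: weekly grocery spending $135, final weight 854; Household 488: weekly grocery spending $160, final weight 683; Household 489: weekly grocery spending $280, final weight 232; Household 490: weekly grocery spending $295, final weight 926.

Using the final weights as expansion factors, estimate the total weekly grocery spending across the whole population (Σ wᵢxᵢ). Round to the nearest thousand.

Weighted total = 155×364 + 170×200 + 365×125 + 135×854 + 160×683 + 280×232 + 295×926
  = 698745

699000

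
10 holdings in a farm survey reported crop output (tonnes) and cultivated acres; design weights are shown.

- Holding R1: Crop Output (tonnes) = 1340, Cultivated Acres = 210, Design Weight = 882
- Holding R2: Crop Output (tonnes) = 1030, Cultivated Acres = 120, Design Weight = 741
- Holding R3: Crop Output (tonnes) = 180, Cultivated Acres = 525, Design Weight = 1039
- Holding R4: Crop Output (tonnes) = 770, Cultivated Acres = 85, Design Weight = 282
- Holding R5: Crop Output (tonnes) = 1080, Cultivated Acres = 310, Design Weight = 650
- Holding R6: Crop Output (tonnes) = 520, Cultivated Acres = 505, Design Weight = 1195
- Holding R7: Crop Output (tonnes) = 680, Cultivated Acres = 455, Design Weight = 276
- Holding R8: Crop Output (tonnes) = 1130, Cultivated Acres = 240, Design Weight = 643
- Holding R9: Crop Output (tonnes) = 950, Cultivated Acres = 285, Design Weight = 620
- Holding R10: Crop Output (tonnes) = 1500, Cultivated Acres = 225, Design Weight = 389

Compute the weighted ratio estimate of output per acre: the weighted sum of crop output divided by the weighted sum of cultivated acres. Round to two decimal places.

2.63

Σ wᵢ·y = 1340×882 + 1030×741 + 180×1039 + 770×282 + 1080×650 + 520×1195 + 680×276 + 1130×643 + 950×620 + 1500×389
  = 1181880 + 763230 + 187020 + 217140 + 702000 + 621400 + 187680 + 726590 + 589000 + 583500 = 5759440
Σ wᵢ·x = 210×882 + 120×741 + 525×1039 + 85×282 + 310×650 + 505×1195 + 455×276 + 240×643 + 285×620 + 225×389
  = 185220 + 88920 + 545475 + 23970 + 201500 + 603475 + 125580 + 154320 + 176700 + 87525 = 2192685
Ratio = 5759440 / 2192685 = 2.6266609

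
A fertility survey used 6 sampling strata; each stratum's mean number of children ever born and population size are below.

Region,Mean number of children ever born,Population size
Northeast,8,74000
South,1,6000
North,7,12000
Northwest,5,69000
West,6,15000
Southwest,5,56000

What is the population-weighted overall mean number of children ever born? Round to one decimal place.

6.0

Σ Nₕ·x̄ₕ = 8×74000 + 1×6000 + 7×12000 + 5×69000 + 6×15000 + 5×56000
  = 592000 + 6000 + 84000 + 345000 + 90000 + 280000 = 1397000
Σ Nₕ = 74000 + 6000 + 12000 + 69000 + 15000 + 56000 = 232000
Overall mean = 1397000 / 232000 = 6.0215517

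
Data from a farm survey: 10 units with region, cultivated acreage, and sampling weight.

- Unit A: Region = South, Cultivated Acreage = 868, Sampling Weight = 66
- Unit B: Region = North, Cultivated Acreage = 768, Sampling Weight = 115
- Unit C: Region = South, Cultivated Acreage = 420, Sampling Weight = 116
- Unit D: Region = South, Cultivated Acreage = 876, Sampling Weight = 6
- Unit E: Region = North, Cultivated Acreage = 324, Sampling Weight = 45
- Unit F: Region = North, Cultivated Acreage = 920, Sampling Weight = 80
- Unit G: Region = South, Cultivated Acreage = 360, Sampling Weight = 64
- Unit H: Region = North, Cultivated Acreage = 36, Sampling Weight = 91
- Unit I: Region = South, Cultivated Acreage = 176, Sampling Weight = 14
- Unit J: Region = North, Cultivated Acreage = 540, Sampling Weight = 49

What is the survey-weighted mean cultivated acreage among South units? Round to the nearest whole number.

South rows: A, C, D, G, I
Weighted sum = 868×66 + 420×116 + 876×6 + 360×64 + 176×14
  = 57288 + 48720 + 5256 + 23040 + 2464 = 136768
Sum of weights = 66 + 116 + 6 + 64 + 14 = 266
Weighted mean = 136768 / 266 = 514.16541

514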